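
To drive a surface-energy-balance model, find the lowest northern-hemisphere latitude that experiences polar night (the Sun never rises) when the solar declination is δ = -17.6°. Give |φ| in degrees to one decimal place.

Polar night requires cos H₀ = −tan φ tan δ ≥ 1, i.e. tan φ tan δ ≤ −1.
The boundary is |tan φ| · |tan δ| = 1, so |φ| = 90° − |δ| = 90° − 17.6° = 72.4° in the northern hemisphere.

|φ| = 72.4°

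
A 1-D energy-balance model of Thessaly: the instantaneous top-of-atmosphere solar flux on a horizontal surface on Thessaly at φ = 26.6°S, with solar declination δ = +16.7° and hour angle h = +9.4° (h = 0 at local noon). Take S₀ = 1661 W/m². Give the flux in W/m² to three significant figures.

1.19e+03 W/m²

cos θ_z = sin φ sin δ + cos φ cos δ cos h = -0.128668 + 0.844941 = 0.716273.
Flux = S₀ · cos θ_z = 1661 × 0.716273 = 1190 W/m².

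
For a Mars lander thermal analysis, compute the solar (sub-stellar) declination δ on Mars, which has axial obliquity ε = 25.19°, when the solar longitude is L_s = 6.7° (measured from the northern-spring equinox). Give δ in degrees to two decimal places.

sin δ = sin ε · sin L_s = sin 25.19° × sin 6.7° = 0.049658.
δ = arcsin(0.049658) = +2.85°.

δ = +2.85°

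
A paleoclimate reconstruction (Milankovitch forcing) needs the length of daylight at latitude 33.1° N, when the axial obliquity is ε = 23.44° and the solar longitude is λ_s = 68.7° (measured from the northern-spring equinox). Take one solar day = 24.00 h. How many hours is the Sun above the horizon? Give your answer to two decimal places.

Solar declination: sin δ = sin ε · sin λ_s = sin 23.44° × sin 68.7° = 0.37062, so δ = +21.754°.
cos H₀ = −tan φ · tan δ = −tan(+33.1°) × tan(+21.754°) = -0.2601, so H₀ = 1.8339 rad = 105.08°.
Daylight = 2H₀/(2π) × 24.00 h = (1.8339/π) × 24.00 = 14.01 h.

14.01 h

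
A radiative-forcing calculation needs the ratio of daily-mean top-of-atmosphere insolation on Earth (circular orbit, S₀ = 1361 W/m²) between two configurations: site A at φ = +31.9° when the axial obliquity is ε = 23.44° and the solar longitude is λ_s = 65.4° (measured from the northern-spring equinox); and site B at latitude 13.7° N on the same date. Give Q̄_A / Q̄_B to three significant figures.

— Configuration A (φ=+31.9°):
Solar declination: sin δ = sin ε · sin λ_s = sin 23.44° × sin 65.4° = 0.36168, so δ = +21.204°.
cos H₀ = −tan(+31.9°) tan(+21.204°) = -0.2415, H₀ = 1.8147 rad.
Bracket: H₀ sin φ sin δ + cos φ cos δ sin H₀ = 1.8147×0.52844×0.36168 + 0.84897×0.93230×0.97041 = 0.346837 + 0.768074 = 1.114911.
Q̄ = (S₀/π) × [bracket] = (1361/π) × 1.114911 = 483.00 W/m².
— Configuration B (φ=+13.7°):
cos H₀ = −tan(+13.7°) tan(+21.204°) = -0.0946, H₀ = 1.6655 rad.
Bracket: H₀ sin φ sin δ + cos φ cos δ sin H₀ = 1.6655×0.23684×0.36168 + 0.97155×0.93230×0.99552 = 0.142667 + 0.901718 = 1.044385.
Q̄ = (S₀/π) × [bracket] = (1361/π) × 1.044385 = 452.45 W/m².
Ratio Q̄_A / Q̄_B = 483.00 / 452.45 = 1.068.

Q̄_A / Q̄_B ≈ 1.07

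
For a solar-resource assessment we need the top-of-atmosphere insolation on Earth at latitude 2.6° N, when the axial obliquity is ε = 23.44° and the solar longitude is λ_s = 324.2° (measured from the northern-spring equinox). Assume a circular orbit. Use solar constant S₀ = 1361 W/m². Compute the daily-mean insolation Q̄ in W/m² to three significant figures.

Solar declination: sin δ = sin ε · sin λ_s = sin 23.44° × sin 324.2° = -0.23269, so δ = -13.455°.
cos H₀ = −tan(+2.6°) tan(-13.455°) = 0.0109, H₀ = 1.5599 rad.
Bracket: H₀ sin φ sin δ + cos φ cos δ sin H₀ = 1.5599×0.04536×-0.23269 + 0.99897×0.97255×0.99994 = -0.016464 + 0.971490 = 0.955026.
Q̄ = (S₀/π) × [bracket] = (1361/π) × 0.955026 = 413.7 W/m².

Q̄ ≈ 414 W/m²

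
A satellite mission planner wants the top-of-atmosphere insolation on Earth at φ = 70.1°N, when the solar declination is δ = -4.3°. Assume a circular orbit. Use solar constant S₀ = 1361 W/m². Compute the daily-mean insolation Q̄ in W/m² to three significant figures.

Q̄ ≈ 102 W/m²

cos H₀ = −tan(+70.1°) tan(-4.300°) = 0.2077, H₀ = 1.3616 rad.
Bracket: H₀ sin φ sin δ + cos φ cos δ sin H₀ = 1.3616×0.94029×-0.07498 + 0.34038×0.99719×0.97819 = -0.095997 + 0.332021 = 0.236024.
Q̄ = (S₀/π) × [bracket] = (1361/π) × 0.236024 = 102.3 W/m².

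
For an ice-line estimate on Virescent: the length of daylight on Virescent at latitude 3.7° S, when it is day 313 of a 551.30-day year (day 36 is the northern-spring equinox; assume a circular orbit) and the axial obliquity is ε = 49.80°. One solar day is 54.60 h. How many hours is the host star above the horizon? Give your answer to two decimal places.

27.31 h

Solar longitude: L_s = 360° × (313 − 36)/551.30 = 180.882°.
sin δ = sin 49.80° × sin 180.882° = -0.01175, so δ = -0.673°.
cos h₀ = −tan ϕ · tan δ = −tan(-3.7°) × tan(-0.673°) = -0.0008, so h₀ = 1.5716 rad = 90.04°.
Daylight = 2h₀/(2π) × 54.60 h = (1.5716/π) × 54.60 = 27.31 h.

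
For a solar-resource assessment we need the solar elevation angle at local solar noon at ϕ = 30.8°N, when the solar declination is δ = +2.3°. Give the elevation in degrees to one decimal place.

61.5°

At local noon the hour angle is zero, so the zenith angle equals |ϕ − δ| = |+30.8° − (+2.300°)| = 28.500°.
Elevation = 90° − 28.500° = 61.5°.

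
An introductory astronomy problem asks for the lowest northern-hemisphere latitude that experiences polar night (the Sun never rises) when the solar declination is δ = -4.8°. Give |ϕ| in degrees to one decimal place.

|ϕ| = 85.2°

Polar night requires cos h₀ = −tan ϕ tan δ ≥ 1, i.e. tan ϕ tan δ ≤ −1.
The boundary is |tan ϕ| · |tan δ| = 1, so |ϕ| = 90° − |δ| = 90° − 4.8° = 85.2° in the northern hemisphere.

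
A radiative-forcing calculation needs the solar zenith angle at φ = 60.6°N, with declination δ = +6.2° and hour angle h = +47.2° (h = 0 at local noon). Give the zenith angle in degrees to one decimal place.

cos θ_z = sin φ sin δ + cos φ cos δ cos h = 0.094091 + 0.331589 = 0.425680.
θ_z = arccos(0.425680) = 64.8°.

θ_z = 64.8°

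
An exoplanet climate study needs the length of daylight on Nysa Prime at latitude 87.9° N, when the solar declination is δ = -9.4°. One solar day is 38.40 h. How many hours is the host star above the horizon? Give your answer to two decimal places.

0.00 h

cos H₀ = −tan φ · tan δ = 4.5148 ≥ 1, so the host star never rises (polar night) and H₀ = 0.
Daylight = 2H₀/(2π) × 38.40 h = (0.0000/π) × 38.40 = 0.00 h.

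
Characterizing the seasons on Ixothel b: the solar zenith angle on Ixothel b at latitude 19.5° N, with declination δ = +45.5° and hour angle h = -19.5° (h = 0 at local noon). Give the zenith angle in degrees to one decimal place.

θ_z = 30.6°

cos θ_z = sin φ sin δ + cos φ cos δ cos h = 0.238088 + 0.622809 = 0.860897.
θ_z = arccos(0.860897) = 30.6°.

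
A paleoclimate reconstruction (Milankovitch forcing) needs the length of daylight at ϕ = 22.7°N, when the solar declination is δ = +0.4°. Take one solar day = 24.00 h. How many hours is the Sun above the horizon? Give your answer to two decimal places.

cos h₀ = −tan ϕ · tan δ = −tan(+22.7°) × tan(+0.400°) = -0.0029, so h₀ = 1.5737 rad = 90.17°.
Daylight = 2h₀/(2π) × 24.00 h = (1.5737/π) × 24.00 = 12.02 h.

12.02 h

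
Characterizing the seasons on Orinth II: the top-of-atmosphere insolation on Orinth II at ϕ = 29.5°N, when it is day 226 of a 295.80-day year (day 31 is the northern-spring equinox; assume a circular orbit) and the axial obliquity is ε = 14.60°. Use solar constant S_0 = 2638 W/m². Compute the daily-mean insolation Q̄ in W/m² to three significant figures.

Solar longitude: L_s = 360° × (226 − 31)/295.80 = 237.323°.
sin δ = sin 14.60° × sin 237.323° = -0.21217, so δ = -12.250°.
cos h₀ = −tan(+29.5°) tan(-12.250°) = 0.1228, h₀ = 1.4476 rad.
Bracket: h₀ sin ϕ sin δ + cos ϕ cos δ sin h₀ = 1.4476×0.49242×-0.21217 + 0.87036×0.97723×0.99243 = -0.151241 + 0.844103 = 0.692862.
Q̄ = (S_0/π) × [bracket] = (2638/π) × 0.692862 = 581.8 W/m².

Q̄ ≈ 582 W/m²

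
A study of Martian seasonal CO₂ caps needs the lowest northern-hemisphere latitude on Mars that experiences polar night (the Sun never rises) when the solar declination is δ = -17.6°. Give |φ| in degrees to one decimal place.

|φ| = 72.4°

Polar night requires cos H₀ = −tan φ tan δ ≥ 1, i.e. tan φ tan δ ≤ −1.
The boundary is |tan φ| · |tan δ| = 1, so |φ| = 90° − |δ| = 90° − 17.6° = 72.4° in the northern hemisphere.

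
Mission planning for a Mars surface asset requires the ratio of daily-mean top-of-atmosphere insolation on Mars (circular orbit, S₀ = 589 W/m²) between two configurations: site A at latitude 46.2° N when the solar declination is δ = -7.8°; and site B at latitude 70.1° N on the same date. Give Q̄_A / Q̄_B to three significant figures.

— Configuration A (φ=+46.2°):
cos H₀ = −tan(+46.2°) tan(-7.800°) = 0.1428, H₀ = 1.4275 rad.
Bracket: H₀ sin φ sin δ + cos φ cos δ sin H₀ = 1.4275×0.72176×-0.13572 + 0.69214×0.99075×0.98975 = -0.139834 + 0.678709 = 0.538875.
Q̄ = (S₀/π) × [bracket] = (589/π) × 0.538875 = 101.03 W/m².
— Configuration B (φ=+70.1°):
cos H₀ = −tan(+70.1°) tan(-7.800°) = 0.3784, H₀ = 1.1827 rad.
Bracket: H₀ sin φ sin δ + cos φ cos δ sin H₀ = 1.1827×0.94029×-0.13572 + 0.34038×0.99075×0.92564 = -0.150932 + 0.312155 = 0.161223.
Q̄ = (S₀/π) × [bracket] = (589/π) × 0.161223 = 30.227 W/m².
Ratio Q̄_A / Q̄_B = 101.03 / 30.227 = 3.342.

Q̄_A / Q̄_B ≈ 3.34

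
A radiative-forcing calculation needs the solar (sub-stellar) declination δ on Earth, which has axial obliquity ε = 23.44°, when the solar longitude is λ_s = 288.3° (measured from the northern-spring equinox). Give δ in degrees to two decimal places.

δ = -22.19°

sin δ = sin ε · sin λ_s = sin 23.44° × sin 288.3° = -0.377671.
δ = arcsin(-0.377671) = -22.19°.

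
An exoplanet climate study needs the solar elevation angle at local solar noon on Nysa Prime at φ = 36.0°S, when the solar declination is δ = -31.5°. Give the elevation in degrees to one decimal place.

At local noon the hour angle is zero, so the zenith angle equals |φ − δ| = |-36.0° − (-31.500°)| = 4.500°.
Elevation = 90° − 4.500° = 85.5°.

85.5°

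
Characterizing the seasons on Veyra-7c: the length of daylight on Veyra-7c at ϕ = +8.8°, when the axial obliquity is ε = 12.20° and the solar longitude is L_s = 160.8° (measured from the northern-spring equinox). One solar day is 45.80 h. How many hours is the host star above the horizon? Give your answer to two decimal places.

Solar declination: sin δ = sin ε · sin L_s = sin 12.20° × sin 160.8° = 0.06950, so δ = +3.985°.
cos h₀ = −tan ϕ · tan δ = −tan(+8.8°) × tan(+3.985°) = -0.0108, so h₀ = 1.5816 rad = 90.62°.
Daylight = 2h₀/(2π) × 45.80 h = (1.5816/π) × 45.80 = 23.06 h.

23.06 h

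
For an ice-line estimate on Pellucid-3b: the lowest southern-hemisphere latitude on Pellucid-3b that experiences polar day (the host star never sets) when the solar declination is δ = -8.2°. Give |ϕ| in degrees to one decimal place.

|ϕ| = 81.8°

Polar day requires cos h₀ = −tan ϕ tan δ ≤ −1, i.e. tan ϕ tan δ ≥ 1.
The boundary is |tan ϕ| · |tan δ| = 1, so |ϕ| = 90° − |δ| = 90° − 8.2° = 81.8° in the southern hemisphere.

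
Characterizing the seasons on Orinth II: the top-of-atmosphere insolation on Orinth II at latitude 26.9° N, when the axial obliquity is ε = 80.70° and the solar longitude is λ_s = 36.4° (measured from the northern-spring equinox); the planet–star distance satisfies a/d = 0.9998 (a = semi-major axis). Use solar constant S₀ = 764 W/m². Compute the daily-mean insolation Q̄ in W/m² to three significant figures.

Q̄ ≈ 289 W/m²

Solar declination: sin δ = sin ε · sin λ_s = sin 80.70° × sin 36.4° = 0.58562, so δ = +35.847°.
cos H₀ = −tan(+26.9°) tan(+35.847°) = -0.3665, H₀ = 1.9461 rad.
Bracket: H₀ sin φ sin δ + cos φ cos δ sin H₀ = 1.9461×0.45243×0.58562 + 0.89180×0.81059×0.93041 = 0.515623 + 0.672579 = 1.188202.
Inverse-square distance factor (a/d)² = 0.9998² = 0.999600.
Q̄ = (S₀/π) × 0.999600 × [bracket] = (764/π) × 0.999600 × 1.188202 = 288.8 W/m².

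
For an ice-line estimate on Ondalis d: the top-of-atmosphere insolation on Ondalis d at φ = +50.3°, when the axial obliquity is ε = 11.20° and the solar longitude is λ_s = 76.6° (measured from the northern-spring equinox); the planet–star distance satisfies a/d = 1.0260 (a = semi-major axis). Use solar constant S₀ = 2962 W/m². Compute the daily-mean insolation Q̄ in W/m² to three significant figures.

Solar declination: sin δ = sin ε · sin λ_s = sin 11.20° × sin 76.6° = 0.18895, so δ = +10.891°.
cos H₀ = −tan(+50.3°) tan(+10.891°) = -0.2318, H₀ = 1.8047 rad.
Bracket: H₀ sin φ sin δ + cos φ cos δ sin H₀ = 1.8047×0.76940×0.18895 + 0.63877×0.98199×0.97277 = 0.262364 + 0.610185 = 0.872549.
Inverse-square distance factor (a/d)² = 1.0260² = 1.052676.
Q̄ = (S₀/π) × 1.052676 × [bracket] = (2962/π) × 1.052676 × 0.872549 = 866.0 W/m².

Q̄ ≈ 866 W/m²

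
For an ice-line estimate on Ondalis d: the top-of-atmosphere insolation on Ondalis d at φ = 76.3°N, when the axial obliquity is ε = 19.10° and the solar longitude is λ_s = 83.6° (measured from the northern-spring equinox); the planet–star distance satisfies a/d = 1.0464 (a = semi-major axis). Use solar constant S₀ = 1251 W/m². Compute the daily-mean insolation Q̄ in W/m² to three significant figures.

Q̄ ≈ 433 W/m²

Solar declination: sin δ = sin ε · sin λ_s = sin 19.10° × sin 83.6° = 0.32518, so δ = +18.976°.
cos H₀ = −tan(+76.3°) tan(+18.976°) = -1.4106 ≤ −1 ⇒ polar day, H₀ = π.
Bracket: H₀ sin φ sin δ + cos φ cos δ sin H₀ = 3.1416×0.97155×0.32518 + 0.23684×0.94565×0.00000 = 0.992521 + 0.000000 = 0.992521.
Inverse-square distance factor (a/d)² = 1.0464² = 1.094953.
Q̄ = (S₀/π) × 1.094953 × [bracket] = (1251/π) × 1.094953 × 0.992521 = 432.8 W/m².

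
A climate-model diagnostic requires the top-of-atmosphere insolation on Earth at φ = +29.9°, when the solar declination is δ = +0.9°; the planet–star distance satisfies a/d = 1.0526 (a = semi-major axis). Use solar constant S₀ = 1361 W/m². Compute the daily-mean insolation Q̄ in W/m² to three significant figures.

Q̄ ≈ 422 W/m²

cos H₀ = −tan(+29.9°) tan(+0.900°) = -0.0090, H₀ = 1.5798 rad.
Bracket: H₀ sin φ sin δ + cos φ cos δ sin H₀ = 1.5798×0.49849×0.01571 + 0.86690×0.99988×0.99996 = 0.012372 + 0.866761 = 0.879133.
Inverse-square distance factor (a/d)² = 1.0526² = 1.107967.
Q̄ = (S₀/π) × 1.107967 × [bracket] = (1361/π) × 1.107967 × 0.879133 = 422.0 W/m².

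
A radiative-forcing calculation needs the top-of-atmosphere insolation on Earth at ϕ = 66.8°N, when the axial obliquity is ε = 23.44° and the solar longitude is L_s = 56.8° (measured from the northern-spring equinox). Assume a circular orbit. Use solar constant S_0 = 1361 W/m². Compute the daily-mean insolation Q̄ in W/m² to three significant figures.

Q̄ ≈ 428 W/m²

Solar declination: sin δ = sin ε · sin L_s = sin 23.44° × sin 56.8° = 0.33286, so δ = +19.442°.
cos h₀ = −tan(+66.8°) tan(+19.442°) = -0.8236, h₀ = 2.5385 rad.
Bracket: h₀ sin ϕ sin δ + cos ϕ cos δ sin h₀ = 2.5385×0.91914×0.33286 + 0.39394×0.94298×0.56721 = 0.776641 + 0.210706 = 0.987347.
Q̄ = (S_0/π) × [bracket] = (1361/π) × 0.987347 = 427.7 W/m².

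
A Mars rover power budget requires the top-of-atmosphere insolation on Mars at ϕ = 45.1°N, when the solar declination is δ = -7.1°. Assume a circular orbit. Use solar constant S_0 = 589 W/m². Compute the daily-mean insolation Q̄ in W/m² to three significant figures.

cos h₀ = −tan(+45.1°) tan(-7.100°) = 0.1250, h₀ = 1.4455 rad.
Bracket: h₀ sin ϕ sin δ + cos ϕ cos δ sin h₀ = 1.4455×0.70834×-0.12360 + 0.70587×0.99233×0.99216 = -0.126555 + 0.694964 = 0.568409.
Q̄ = (S_0/π) × [bracket] = (589/π) × 0.568409 = 106.6 W/m².

Q̄ ≈ 107 W/m²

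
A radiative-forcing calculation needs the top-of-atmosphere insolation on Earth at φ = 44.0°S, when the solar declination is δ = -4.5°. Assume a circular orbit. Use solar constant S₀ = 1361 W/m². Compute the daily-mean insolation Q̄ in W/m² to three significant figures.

Q̄ ≈ 349 W/m²

cos H₀ = −tan(-44.0°) tan(-4.500°) = -0.0760, H₀ = 1.6469 rad.
Bracket: H₀ sin φ sin δ + cos φ cos δ sin H₀ = 1.6469×-0.69466×-0.07846 + 0.71934×0.99692×0.99711 = 0.089761 + 0.715052 = 0.804813.
Q̄ = (S₀/π) × [bracket] = (1361/π) × 0.804813 = 348.7 W/m².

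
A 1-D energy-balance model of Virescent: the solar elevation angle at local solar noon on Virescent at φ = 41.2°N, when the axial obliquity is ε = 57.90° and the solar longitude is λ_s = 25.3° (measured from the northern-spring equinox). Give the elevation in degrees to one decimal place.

Solar declination: sin δ = sin ε · sin λ_s = sin 57.90° × sin 25.3° = 0.36202, so δ = +21.225°.
At local noon the hour angle is zero, so the zenith angle equals |φ − δ| = |+41.2° − (+21.225°)| = 19.975°.
Elevation = 90° − 19.975° = 70.0°.

70.0°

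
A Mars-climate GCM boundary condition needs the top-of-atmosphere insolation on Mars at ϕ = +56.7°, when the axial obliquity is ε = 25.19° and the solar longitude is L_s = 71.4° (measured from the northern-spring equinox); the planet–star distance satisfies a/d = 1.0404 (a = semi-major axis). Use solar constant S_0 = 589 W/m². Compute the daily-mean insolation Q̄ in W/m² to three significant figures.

Solar declination: sin δ = sin ε · sin L_s = sin 25.19° × sin 71.4° = 0.40339, so δ = +23.790°.
cos h₀ = −tan(+56.7°) tan(+23.790°) = -0.6711, h₀ = 2.3065 rad.
Bracket: h₀ sin ϕ sin δ + cos ϕ cos δ sin h₀ = 2.3065×0.83581×0.40339 + 0.54902×0.91503×0.74134 = 0.777654 + 0.372427 = 1.150081.
Inverse-square distance factor (a/d)² = 1.0404² = 1.082432.
Q̄ = (S_0/π) × 1.082432 × [bracket] = (589/π) × 1.082432 × 1.150081 = 233.4 W/m².

Q̄ ≈ 233 W/m²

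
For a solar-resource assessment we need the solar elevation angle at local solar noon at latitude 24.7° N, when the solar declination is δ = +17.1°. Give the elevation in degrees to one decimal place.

82.4°

At local noon the hour angle is zero, so the zenith angle equals |ϕ − δ| = |+24.7° − (+17.100°)| = 7.600°.
Elevation = 90° − 7.600° = 82.4°.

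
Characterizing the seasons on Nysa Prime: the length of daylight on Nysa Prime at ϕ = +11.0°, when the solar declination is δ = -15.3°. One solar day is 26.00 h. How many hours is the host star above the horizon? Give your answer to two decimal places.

12.56 h

cos h₀ = −tan ϕ · tan δ = −tan(+11.0°) × tan(-15.300°) = 0.0532, so h₀ = 1.5176 rad = 86.95°.
Daylight = 2h₀/(2π) × 26.00 h = (1.5176/π) × 26.00 = 12.56 h.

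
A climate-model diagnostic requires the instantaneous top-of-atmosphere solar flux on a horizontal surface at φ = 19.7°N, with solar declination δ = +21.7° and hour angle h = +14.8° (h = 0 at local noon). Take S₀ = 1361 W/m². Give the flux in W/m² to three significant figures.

1.32e+03 W/m²

cos θ_z = sin φ sin δ + cos φ cos δ cos h = 0.124640 + 0.845730 = 0.970370.
Flux = S₀ · cos θ_z = 1361 × 0.970370 = 1321 W/m².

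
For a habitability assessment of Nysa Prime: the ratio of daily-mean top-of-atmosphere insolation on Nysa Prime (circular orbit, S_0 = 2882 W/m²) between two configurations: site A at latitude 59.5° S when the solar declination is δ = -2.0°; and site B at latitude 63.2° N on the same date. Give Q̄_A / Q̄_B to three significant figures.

Q̄_A / Q̄_B ≈ 1.38

— Configuration A (ϕ=-59.5°):
cos h₀ = −tan(-59.5°) tan(-2.000°) = -0.0593, h₀ = 1.6301 rad.
Bracket: h₀ sin ϕ sin δ + cos ϕ cos δ sin h₀ = 1.6301×-0.86163×-0.03490 + 0.50754×0.99939×0.99824 = 0.049019 + 0.506338 = 0.555357.
Q̄ = (S_0/π) × [bracket] = (2882/π) × 0.555357 = 509.47 W/m².
— Configuration B (ϕ=+63.2°):
cos h₀ = −tan(+63.2°) tan(-2.000°) = 0.0691, h₀ = 1.5016 rad.
Bracket: h₀ sin ϕ sin δ + cos ϕ cos δ sin h₀ = 1.5016×0.89259×-0.03490 + 0.45088×0.99939×0.99761 = -0.046777 + 0.449528 = 0.402751.
Q̄ = (S_0/π) × [bracket] = (2882/π) × 0.402751 = 369.47 W/m².
Ratio Q̄_A / Q̄_B = 509.47 / 369.47 = 1.379.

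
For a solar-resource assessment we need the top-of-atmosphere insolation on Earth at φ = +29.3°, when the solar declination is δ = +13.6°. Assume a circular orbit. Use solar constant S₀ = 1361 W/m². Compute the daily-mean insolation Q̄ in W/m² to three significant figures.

cos H₀ = −tan(+29.3°) tan(+13.600°) = -0.1358, H₀ = 1.7070 rad.
Bracket: H₀ sin φ sin δ + cos φ cos δ sin H₀ = 1.7070×0.48938×0.23514 + 0.87207×0.97196×0.99074 = 0.196429 + 0.839768 = 1.036197.
Q̄ = (S₀/π) × [bracket] = (1361/π) × 1.036197 = 448.9 W/m².

Q̄ ≈ 449 W/m²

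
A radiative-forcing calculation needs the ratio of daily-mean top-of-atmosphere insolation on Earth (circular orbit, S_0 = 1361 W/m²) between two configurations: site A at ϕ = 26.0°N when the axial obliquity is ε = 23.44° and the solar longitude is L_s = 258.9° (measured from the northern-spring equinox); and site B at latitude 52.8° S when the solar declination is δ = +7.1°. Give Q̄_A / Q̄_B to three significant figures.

— Configuration A (ϕ=+26.0°):
Solar declination: sin δ = sin ε · sin L_s = sin 23.44° × sin 258.9° = -0.39035, so δ = -22.976°.
cos h₀ = −tan(+26.0°) tan(-22.976°) = 0.2068, h₀ = 1.3625 rad.
Bracket: h₀ sin ϕ sin δ + cos ϕ cos δ sin h₀ = 1.3625×0.43837×-0.39035 + 0.89879×0.92067×0.97839 = -0.233148 + 0.809607 = 0.576459.
Q̄ = (S_0/π) × [bracket] = (1361/π) × 0.576459 = 249.73 W/m².
— Configuration B (ϕ=-52.8°):
cos h₀ = −tan(-52.8°) tan(+7.100°) = 0.1641, h₀ = 1.4060 rad.
Bracket: h₀ sin ϕ sin δ + cos ϕ cos δ sin h₀ = 1.4060×-0.79653×0.12360 + 0.60460×0.99233×0.98644 = -0.138422 + 0.591827 = 0.453405.
Q̄ = (S_0/π) × [bracket] = (1361/π) × 0.453405 = 196.42 W/m².
Ratio Q̄_A / Q̄_B = 249.73 / 196.42 = 1.271.

Q̄_A / Q̄_B ≈ 1.27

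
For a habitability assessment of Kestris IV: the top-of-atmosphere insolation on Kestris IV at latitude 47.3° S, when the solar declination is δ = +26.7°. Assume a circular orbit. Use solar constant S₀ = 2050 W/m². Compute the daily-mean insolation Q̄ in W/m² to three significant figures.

cos H₀ = −tan(-47.3°) tan(+26.700°) = 0.5450, H₀ = 0.9944 rad.
Bracket: H₀ sin φ sin δ + cos φ cos δ sin H₀ = 0.9944×-0.73491×0.44932 + 0.67816×0.89337×0.83841 = -0.328361 + 0.507949 = 0.179588.
Q̄ = (S₀/π) × [bracket] = (2050/π) × 0.179588 = 117.2 W/m².

Q̄ ≈ 117 W/m²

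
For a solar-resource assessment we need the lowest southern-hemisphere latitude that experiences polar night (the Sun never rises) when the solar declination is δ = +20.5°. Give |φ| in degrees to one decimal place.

|φ| = 69.5°

Polar night requires cos H₀ = −tan φ tan δ ≥ 1, i.e. tan φ tan δ ≤ −1.
The boundary is |tan φ| · |tan δ| = 1, so |φ| = 90° − |δ| = 90° − 20.5° = 69.5° in the southern hemisphere.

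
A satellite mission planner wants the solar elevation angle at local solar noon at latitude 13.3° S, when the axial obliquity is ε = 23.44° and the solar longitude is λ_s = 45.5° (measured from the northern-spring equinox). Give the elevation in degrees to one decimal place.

Solar declination: sin δ = sin ε · sin λ_s = sin 23.44° × sin 45.5° = 0.28372, so δ = +16.483°.
At local noon the hour angle is zero, so the zenith angle equals |φ − δ| = |-13.3° − (+16.483°)| = 29.783°.
Elevation = 90° − 29.783° = 60.2°.

60.2°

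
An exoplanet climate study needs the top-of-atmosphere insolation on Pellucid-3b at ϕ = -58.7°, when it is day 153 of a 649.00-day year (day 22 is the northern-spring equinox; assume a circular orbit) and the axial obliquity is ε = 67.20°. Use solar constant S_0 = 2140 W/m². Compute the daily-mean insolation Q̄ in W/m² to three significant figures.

Solar longitude: L_s = 360° × (153 − 22)/649.00 = 72.666°.
sin δ = sin 67.20° × sin 72.666° = 0.87999, so δ = +61.642°.
cos h₀ = −tan(-58.7°) tan(+61.642°) = 3.0471 ≥ 1 ⇒ polar night, h₀ = 0 and Q̄ = 0.

Q̄ ≈ 0.00 W/m²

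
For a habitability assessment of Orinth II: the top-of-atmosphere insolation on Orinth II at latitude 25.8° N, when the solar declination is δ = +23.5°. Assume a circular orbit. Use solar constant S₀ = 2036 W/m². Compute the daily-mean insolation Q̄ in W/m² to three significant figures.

Q̄ ≈ 724 W/m²

cos H₀ = −tan(+25.8°) tan(+23.500°) = -0.2102, H₀ = 1.7826 rad.
Bracket: H₀ sin φ sin δ + cos φ cos δ sin H₀ = 1.7826×0.43523×0.39875 + 0.90032×0.91706×0.97766 = 0.309367 + 0.807202 = 1.116569.
Q̄ = (S₀/π) × [bracket] = (2036/π) × 1.116569 = 723.6 W/m².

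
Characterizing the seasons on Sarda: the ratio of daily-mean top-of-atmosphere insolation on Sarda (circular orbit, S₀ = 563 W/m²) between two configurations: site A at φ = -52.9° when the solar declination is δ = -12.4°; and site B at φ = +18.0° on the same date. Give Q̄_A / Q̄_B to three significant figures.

Q̄_A / Q̄_B ≈ 1.07

— Configuration A (φ=-52.9°):
cos H₀ = −tan(-52.9°) tan(-12.400°) = -0.2907, H₀ = 1.8658 rad.
Bracket: H₀ sin φ sin δ + cos φ cos δ sin H₀ = 1.8658×-0.79758×-0.21474 + 0.60321×0.97667×0.95681 = 0.319560 + 0.563692 = 0.883252.
Q̄ = (S₀/π) × [bracket] = (563/π) × 0.883252 = 158.29 W/m².
— Configuration B (φ=+18.0°):
cos H₀ = −tan(+18.0°) tan(-12.400°) = 0.0714, H₀ = 1.4993 rad.
Bracket: H₀ sin φ sin δ + cos φ cos δ sin H₀ = 1.4993×0.30902×-0.21474 + 0.95106×0.97667×0.99745 = -0.099492 + 0.926503 = 0.827011.
Q̄ = (S₀/π) × [bracket] = (563/π) × 0.827011 = 148.21 W/m².
Ratio Q̄_A / Q̄_B = 158.29 / 148.21 = 1.068.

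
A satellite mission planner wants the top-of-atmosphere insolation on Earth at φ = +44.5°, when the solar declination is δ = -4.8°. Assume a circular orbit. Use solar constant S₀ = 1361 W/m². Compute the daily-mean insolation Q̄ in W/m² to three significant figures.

cos H₀ = −tan(+44.5°) tan(-4.800°) = 0.0825, H₀ = 1.4882 rad.
Bracket: H₀ sin φ sin δ + cos φ cos δ sin H₀ = 1.4882×0.70091×-0.08368 + 0.71325×0.99649×0.99659 = -0.087286 + 0.708323 = 0.621037.
Q̄ = (S₀/π) × [bracket] = (1361/π) × 0.621037 = 269.0 W/m².

Q̄ ≈ 269 W/m²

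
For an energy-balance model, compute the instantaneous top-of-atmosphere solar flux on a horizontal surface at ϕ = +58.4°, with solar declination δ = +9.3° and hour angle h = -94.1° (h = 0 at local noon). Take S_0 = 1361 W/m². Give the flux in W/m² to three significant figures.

137 W/m²

cos θ_z = sin ϕ sin δ + cos ϕ cos δ cos h = 0.137642 + -0.036971 = 0.100671.
Flux = S_0 · cos θ_z = 1361 × 0.100671 = 137.0 W/m².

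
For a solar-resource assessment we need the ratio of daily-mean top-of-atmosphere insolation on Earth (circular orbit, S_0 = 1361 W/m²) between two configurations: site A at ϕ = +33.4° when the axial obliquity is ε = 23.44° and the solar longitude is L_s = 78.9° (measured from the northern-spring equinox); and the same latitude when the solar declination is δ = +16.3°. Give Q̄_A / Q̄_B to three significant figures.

Q̄_A / Q̄_B ≈ 1.07

— Configuration A (ϕ=+33.4°):
Solar declination: sin δ = sin ε · sin L_s = sin 23.44° × sin 78.9° = 0.39035, so δ = +22.976°.
cos h₀ = −tan(+33.4°) tan(+22.976°) = -0.2796, h₀ = 1.8541 rad.
Bracket: h₀ sin ϕ sin δ + cos ϕ cos δ sin h₀ = 1.8541×0.55048×0.39035 + 0.83485×0.92067×0.96013 = 0.398409 + 0.737976 = 1.136385.
Q̄ = (S_0/π) × [bracket] = (1361/π) × 1.136385 = 492.30 W/m².
— Configuration B (ϕ=+33.4°):
cos h₀ = −tan(+33.4°) tan(+16.300°) = -0.1928, h₀ = 1.7648 rad.
Bracket: h₀ sin ϕ sin δ + cos ϕ cos δ sin h₀ = 1.7648×0.55048×0.28067 + 0.83485×0.95981×0.98123 = 0.272667 + 0.786257 = 1.058924.
Q̄ = (S_0/π) × [bracket] = (1361/π) × 1.058924 = 458.75 W/m².
Ratio Q̄_A / Q̄_B = 492.30 / 458.75 = 1.073.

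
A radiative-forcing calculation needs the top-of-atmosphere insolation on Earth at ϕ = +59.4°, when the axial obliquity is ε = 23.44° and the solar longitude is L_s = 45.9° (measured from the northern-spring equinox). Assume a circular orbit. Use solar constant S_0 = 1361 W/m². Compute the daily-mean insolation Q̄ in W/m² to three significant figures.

Q̄ ≈ 406 W/m²

Solar declination: sin δ = sin ε · sin L_s = sin 23.44° × sin 45.9° = 0.28566, so δ = +16.598°.
cos h₀ = −tan(+59.4°) tan(+16.598°) = -0.5040, h₀ = 2.0991 rad.
Bracket: h₀ sin ϕ sin δ + cos ϕ cos δ sin h₀ = 2.0991×0.86074×0.28566 + 0.50904×0.95833×0.86369 = 0.516125 + 0.421332 = 0.937457.
Q̄ = (S_0/π) × [bracket] = (1361/π) × 0.937457 = 406.1 W/m².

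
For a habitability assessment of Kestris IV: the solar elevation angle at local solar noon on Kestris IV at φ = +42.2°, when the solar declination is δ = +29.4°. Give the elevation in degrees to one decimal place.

At local noon the hour angle is zero, so the zenith angle equals |φ − δ| = |+42.2° − (+29.400°)| = 12.800°.
Elevation = 90° − 12.800° = 77.2°.

77.2°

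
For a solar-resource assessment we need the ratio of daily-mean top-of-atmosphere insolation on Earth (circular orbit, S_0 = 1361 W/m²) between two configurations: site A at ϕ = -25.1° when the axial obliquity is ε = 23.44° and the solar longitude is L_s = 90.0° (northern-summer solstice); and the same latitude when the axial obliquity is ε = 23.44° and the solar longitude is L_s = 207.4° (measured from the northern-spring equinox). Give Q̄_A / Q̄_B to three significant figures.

Q̄_A / Q̄_B ≈ 0.574

— Configuration A (ϕ=-25.1°):
Solar declination: sin δ = sin ε · sin L_s = sin 23.44° × sin 90.0° = 0.39779, so δ = +23.440°.
cos h₀ = −tan(-25.1°) tan(+23.440°) = 0.2031, h₀ = 1.3663 rad.
Bracket: h₀ sin ϕ sin δ + cos ϕ cos δ sin h₀ = 1.3663×-0.42420×0.39779 + 0.90557×0.91748×0.97916 = -0.230553 + 0.813528 = 0.582975.
Q̄ = (S_0/π) × [bracket] = (1361/π) × 0.582975 = 252.56 W/m².
— Configuration B (ϕ=-25.1°):
Solar declination: sin δ = sin ε · sin L_s = sin 23.44° × sin 207.4° = -0.18306, so δ = -10.548°.
cos h₀ = −tan(-25.1°) tan(-10.548°) = -0.0872, h₀ = 1.6581 rad.
Bracket: h₀ sin ϕ sin δ + cos ϕ cos δ sin h₀ = 1.6581×-0.42420×-0.18306 + 0.90557×0.98310×0.99619 = 0.128758 + 0.886874 = 1.015632.
Q̄ = (S_0/π) × [bracket] = (1361/π) × 1.015632 = 439.99 W/m².
Ratio Q̄_A / Q̄_B = 252.56 / 439.99 = 0.5740.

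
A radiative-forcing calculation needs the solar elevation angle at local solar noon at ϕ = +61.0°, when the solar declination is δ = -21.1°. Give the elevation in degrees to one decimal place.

7.9°

At local noon the hour angle is zero, so the zenith angle equals |ϕ − δ| = |+61.0° − (-21.100°)| = 82.100°.
Elevation = 90° − 82.100° = 7.9°.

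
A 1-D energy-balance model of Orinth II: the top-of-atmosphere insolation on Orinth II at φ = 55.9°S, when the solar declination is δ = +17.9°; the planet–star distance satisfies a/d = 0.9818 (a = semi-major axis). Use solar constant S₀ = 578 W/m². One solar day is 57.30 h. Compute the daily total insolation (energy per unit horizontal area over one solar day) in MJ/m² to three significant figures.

7.16 MJ/m²

cos H₀ = −tan(-55.9°) tan(+17.900°) = 0.4771, H₀ = 1.0735 rad.
Bracket: H₀ sin φ sin δ + cos φ cos δ sin H₀ = 1.0735×-0.82806×0.30736 + 0.56064×0.95159×0.87887 = -0.273219 + 0.468877 = 0.195658.
Inverse-square distance factor (a/d)² = 0.9818² = 0.963931.
Q̄ = (S₀/π) × 0.963931 × [bracket] = (578/π) × 0.963931 × 0.195658 = 34.699 W/m².
Daily total = Q̄ × 57.30 h × 3600 s/h = 34.699 × 57.30 × 3600 / 10⁶ = 7.158 MJ/m².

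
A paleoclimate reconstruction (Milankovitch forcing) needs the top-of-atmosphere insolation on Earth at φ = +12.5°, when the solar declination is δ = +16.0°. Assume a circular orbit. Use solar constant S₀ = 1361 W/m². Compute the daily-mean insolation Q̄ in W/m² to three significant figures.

Q̄ ≈ 448 W/m²

cos H₀ = −tan(+12.5°) tan(+16.000°) = -0.0636, H₀ = 1.6344 rad.
Bracket: H₀ sin φ sin δ + cos φ cos δ sin H₀ = 1.6344×0.21644×0.27564 + 0.97630×0.96126×0.99798 = 0.097508 + 0.936582 = 1.034090.
Q̄ = (S₀/π) × [bracket] = (1361/π) × 1.034090 = 448.0 W/m².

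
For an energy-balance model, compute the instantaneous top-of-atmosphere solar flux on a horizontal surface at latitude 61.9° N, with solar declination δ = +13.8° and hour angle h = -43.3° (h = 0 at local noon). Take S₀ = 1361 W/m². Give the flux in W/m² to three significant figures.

cos θ_z = sin φ sin δ + cos φ cos δ cos h = 0.210417 + 0.332895 = 0.543312.
Flux = S₀ · cos θ_z = 1361 × 0.543312 = 739.4 W/m².

739 W/m²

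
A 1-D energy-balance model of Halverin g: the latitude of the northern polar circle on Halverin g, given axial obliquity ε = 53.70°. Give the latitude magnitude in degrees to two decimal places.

The polar circle is the lowest latitude that experiences at least one full rotation of continuous daylight at the northern-summer solstice; it lies at |φ| = 90° − ε = 90° − 53.70° = 36.30°.

36.30°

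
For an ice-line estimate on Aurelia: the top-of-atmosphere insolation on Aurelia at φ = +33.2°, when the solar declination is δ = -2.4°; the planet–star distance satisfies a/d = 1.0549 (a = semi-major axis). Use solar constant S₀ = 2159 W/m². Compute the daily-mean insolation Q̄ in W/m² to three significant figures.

cos H₀ = −tan(+33.2°) tan(-2.400°) = 0.0274, H₀ = 1.5434 rad.
Bracket: H₀ sin φ sin δ + cos φ cos δ sin H₀ = 1.5434×0.54756×-0.04188 + 0.83676×0.99912×0.99962 = -0.035393 + 0.835706 = 0.800313.
Inverse-square distance factor (a/d)² = 1.0549² = 1.112814.
Q̄ = (S₀/π) × 1.112814 × [bracket] = (2159/π) × 1.112814 × 0.800313 = 612.0 W/m².

Q̄ ≈ 612 W/m²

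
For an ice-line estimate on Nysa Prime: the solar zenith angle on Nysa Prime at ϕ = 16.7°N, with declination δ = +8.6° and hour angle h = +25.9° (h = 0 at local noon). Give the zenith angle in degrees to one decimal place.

θ_z = 26.5°

cos θ_z = sin ϕ sin δ + cos ϕ cos δ cos h = 0.042971 + 0.851929 = 0.894900.
θ_z = arccos(0.894900) = 26.5°.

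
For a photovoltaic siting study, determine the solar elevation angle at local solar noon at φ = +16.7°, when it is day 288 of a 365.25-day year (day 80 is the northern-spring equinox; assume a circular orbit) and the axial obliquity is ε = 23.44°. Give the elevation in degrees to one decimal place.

Solar longitude: λ_s = 360° × (288 − 80)/365.25 = 205.010°.
sin δ = sin 23.44° × sin 205.010° = -0.16818, so δ = -9.682°.
At local noon the hour angle is zero, so the zenith angle equals |φ − δ| = |+16.7° − (-9.682°)| = 26.382°.
Elevation = 90° − 26.382° = 63.6°.

63.6°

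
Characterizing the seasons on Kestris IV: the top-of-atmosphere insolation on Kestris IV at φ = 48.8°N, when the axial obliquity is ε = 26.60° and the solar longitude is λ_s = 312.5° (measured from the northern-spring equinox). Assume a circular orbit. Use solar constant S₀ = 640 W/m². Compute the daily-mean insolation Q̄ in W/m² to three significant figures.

Solar declination: sin δ = sin ε · sin λ_s = sin 26.60° × sin 312.5° = -0.33012, so δ = -19.276°.
cos H₀ = −tan(+48.8°) tan(-19.276°) = 0.3995, H₀ = 1.1598 rad.
Bracket: H₀ sin φ sin δ + cos φ cos δ sin H₀ = 1.1598×0.75241×-0.33012 + 0.65869×0.94394×0.91674 = -0.288078 + 0.569996 = 0.281918.
Q̄ = (S₀/π) × [bracket] = (640/π) × 0.281918 = 57.43 W/m².

Q̄ ≈ 57.4 W/m²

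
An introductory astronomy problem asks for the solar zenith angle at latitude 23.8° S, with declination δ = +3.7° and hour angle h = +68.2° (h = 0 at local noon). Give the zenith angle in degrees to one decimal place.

cos θ_z = sin φ sin δ + cos φ cos δ cos h = -0.026042 + 0.339078 = 0.313036.
θ_z = arccos(0.313036) = 71.8°.

θ_z = 71.8°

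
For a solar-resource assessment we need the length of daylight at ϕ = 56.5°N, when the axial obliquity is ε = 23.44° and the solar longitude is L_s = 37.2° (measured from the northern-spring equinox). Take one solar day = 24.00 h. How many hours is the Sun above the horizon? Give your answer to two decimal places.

14.93 h

Solar declination: sin δ = sin ε · sin L_s = sin 23.44° × sin 37.2° = 0.24050, so δ = +13.916°.
cos h₀ = −tan ϕ · tan δ = −tan(+56.5°) × tan(+13.916°) = -0.3743, so h₀ = 1.9545 rad = 111.98°.
Daylight = 2h₀/(2π) × 24.00 h = (1.9545/π) × 24.00 = 14.93 h.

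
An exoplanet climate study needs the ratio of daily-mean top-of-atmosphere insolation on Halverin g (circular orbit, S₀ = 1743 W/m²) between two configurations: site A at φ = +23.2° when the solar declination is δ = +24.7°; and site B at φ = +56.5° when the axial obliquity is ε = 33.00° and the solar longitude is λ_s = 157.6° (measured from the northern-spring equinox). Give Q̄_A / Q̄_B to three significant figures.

— Configuration A (φ=+23.2°):
cos H₀ = −tan(+23.2°) tan(+24.700°) = -0.1971, H₀ = 1.7692 rad.
Bracket: H₀ sin φ sin δ + cos φ cos δ sin H₀ = 1.7692×0.39394×0.41787 + 0.91914×0.90851×0.98038 = 0.291238 + 0.818664 = 1.109902.
Q̄ = (S₀/π) × [bracket] = (1743/π) × 1.109902 = 615.79 W/m².
— Configuration B (φ=+56.5°):
Solar declination: sin δ = sin ε · sin λ_s = sin 33.00° × sin 157.6° = 0.20755, so δ = +11.979°.
cos H₀ = −tan(+56.5°) tan(+11.979°) = -0.3205, H₀ = 1.8971 rad.
Bracket: H₀ sin φ sin δ + cos φ cos δ sin H₀ = 1.8971×0.83389×0.20755 + 0.55194×0.97823×0.94723 = 0.328338 + 0.511432 = 0.839770.
Q̄ = (S₀/π) × [bracket] = (1743/π) × 0.839770 = 465.92 W/m².
Ratio Q̄_A / Q̄_B = 615.79 / 465.92 = 1.322.

Q̄_A / Q̄_B ≈ 1.32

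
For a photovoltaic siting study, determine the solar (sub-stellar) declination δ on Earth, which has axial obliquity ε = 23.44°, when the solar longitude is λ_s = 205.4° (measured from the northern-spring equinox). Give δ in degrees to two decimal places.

δ = -9.82°

sin δ = sin ε · sin λ_s = sin 23.44° × sin 205.4° = -0.170625.
δ = arcsin(-0.170625) = -9.82°.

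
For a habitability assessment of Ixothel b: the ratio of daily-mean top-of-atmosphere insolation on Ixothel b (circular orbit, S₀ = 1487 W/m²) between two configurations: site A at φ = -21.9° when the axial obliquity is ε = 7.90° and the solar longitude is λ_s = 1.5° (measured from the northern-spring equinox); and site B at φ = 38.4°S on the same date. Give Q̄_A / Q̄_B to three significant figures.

Q̄_A / Q̄_B ≈ 1.19

— Configuration A (φ=-21.9°):
Solar declination: sin δ = sin ε · sin λ_s = sin 7.90° × sin 1.5° = 0.00360, so δ = +0.206°.
cos H₀ = −tan(-21.9°) tan(+0.206°) = 0.0014, H₀ = 1.5693 rad.
Bracket: H₀ sin φ sin δ + cos φ cos δ sin H₀ = 1.5693×-0.37299×0.00360 + 0.92784×0.99999×1.00000 = -0.002107 + 0.927831 = 0.925724.
Q̄ = (S₀/π) × [bracket] = (1487/π) × 0.925724 = 438.17 W/m².
— Configuration B (φ=-38.4°):
cos H₀ = −tan(-38.4°) tan(+0.206°) = 0.0029, H₀ = 1.5679 rad.
Bracket: H₀ sin φ sin δ + cos φ cos δ sin H₀ = 1.5679×-0.62115×0.00360 + 0.78369×0.99999×1.00000 = -0.003506 + 0.783682 = 0.780176.
Q̄ = (S₀/π) × [bracket] = (1487/π) × 0.780176 = 369.28 W/m².
Ratio Q̄_A / Q̄_B = 438.17 / 369.28 = 1.187.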